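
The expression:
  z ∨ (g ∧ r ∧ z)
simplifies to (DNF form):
z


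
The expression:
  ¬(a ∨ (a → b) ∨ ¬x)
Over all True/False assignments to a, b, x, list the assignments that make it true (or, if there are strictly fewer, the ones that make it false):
is never true.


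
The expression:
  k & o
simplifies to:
k & o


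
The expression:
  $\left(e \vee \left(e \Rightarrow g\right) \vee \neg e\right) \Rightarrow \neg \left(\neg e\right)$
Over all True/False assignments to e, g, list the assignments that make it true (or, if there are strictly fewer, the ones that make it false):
is true only for:
  e=True, g=False;
  e=True, g=True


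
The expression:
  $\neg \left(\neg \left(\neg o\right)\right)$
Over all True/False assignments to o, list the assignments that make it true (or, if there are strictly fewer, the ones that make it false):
is true only for:
  o=False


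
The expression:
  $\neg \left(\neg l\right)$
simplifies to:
$l$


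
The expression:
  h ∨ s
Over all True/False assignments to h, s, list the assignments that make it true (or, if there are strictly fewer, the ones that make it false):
is false only for:
  h=False, s=False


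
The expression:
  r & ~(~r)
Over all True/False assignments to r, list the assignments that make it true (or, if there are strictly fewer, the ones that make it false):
is true only for:
  r=True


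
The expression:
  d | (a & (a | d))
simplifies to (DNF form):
a | d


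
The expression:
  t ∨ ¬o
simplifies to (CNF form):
t ∨ ¬o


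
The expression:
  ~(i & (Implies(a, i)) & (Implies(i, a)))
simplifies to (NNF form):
~a | ~i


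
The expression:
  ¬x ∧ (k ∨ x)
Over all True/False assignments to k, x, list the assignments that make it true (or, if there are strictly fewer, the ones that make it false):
is true only for:
  k=True, x=False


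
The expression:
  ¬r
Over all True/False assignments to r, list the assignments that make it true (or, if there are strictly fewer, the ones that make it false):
is true only for:
  r=False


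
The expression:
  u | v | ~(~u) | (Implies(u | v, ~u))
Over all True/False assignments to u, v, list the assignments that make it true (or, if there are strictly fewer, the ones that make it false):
is always true.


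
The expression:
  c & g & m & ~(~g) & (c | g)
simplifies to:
c & g & m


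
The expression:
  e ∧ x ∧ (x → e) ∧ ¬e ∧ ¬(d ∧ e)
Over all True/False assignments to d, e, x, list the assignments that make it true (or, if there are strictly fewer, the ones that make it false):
is never true.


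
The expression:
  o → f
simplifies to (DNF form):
f ∨ ¬o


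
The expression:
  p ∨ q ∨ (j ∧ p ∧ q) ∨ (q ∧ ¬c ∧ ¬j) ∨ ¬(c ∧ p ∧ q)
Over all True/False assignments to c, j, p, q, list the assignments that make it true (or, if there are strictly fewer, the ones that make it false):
is always true.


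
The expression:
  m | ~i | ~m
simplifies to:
True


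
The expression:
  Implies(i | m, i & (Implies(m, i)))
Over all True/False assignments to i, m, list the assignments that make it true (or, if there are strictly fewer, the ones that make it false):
is false only for:
  i=False, m=True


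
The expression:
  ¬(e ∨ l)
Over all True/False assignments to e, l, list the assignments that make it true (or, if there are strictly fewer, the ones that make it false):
is true only for:
  e=False, l=False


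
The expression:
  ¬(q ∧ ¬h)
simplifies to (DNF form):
h ∨ ¬q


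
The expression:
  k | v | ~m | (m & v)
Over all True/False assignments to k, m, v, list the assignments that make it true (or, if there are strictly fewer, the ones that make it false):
is false only for:
  k=False, m=True, v=False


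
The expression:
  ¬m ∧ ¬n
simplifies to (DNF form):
¬m ∧ ¬n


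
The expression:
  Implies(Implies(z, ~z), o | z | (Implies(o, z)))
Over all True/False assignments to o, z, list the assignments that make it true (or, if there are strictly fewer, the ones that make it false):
is always true.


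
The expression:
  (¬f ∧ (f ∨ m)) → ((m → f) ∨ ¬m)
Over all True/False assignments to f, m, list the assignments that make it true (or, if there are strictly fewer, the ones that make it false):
is false only for:
  f=False, m=True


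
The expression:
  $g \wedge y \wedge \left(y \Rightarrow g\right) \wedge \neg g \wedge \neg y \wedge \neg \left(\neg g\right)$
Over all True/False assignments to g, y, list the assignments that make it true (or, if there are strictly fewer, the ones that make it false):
is never true.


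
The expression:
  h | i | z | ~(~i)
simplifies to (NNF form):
h | i | z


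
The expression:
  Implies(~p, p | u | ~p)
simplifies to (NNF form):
True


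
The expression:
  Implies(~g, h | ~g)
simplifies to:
True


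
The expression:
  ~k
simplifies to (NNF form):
~k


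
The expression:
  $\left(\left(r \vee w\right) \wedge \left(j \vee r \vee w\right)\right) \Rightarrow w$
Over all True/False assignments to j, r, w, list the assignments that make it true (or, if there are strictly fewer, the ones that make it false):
is false only for:
  j=False, r=True, w=False;
  j=True, r=True, w=False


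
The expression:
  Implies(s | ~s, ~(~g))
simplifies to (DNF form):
g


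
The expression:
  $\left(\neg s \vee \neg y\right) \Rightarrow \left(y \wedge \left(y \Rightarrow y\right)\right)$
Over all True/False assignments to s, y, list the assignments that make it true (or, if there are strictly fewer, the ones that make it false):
is true only for:
  s=False, y=True;
  s=True, y=True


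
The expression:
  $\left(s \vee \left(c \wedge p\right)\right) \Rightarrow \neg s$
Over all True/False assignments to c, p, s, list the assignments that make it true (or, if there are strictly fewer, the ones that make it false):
is true only for:
  c=False, p=False, s=False;
  c=False, p=True, s=False;
  c=True, p=False, s=False;
  c=True, p=True, s=False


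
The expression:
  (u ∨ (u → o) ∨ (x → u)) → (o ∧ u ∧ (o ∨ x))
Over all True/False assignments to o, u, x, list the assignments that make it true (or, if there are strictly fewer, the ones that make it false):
is true only for:
  o=True, u=True, x=False;
  o=True, u=True, x=True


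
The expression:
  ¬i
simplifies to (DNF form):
¬i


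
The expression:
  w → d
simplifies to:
d ∨ ¬w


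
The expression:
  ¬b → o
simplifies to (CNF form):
b ∨ o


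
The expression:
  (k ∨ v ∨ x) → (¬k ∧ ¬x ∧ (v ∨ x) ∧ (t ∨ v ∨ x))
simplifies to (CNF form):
¬k ∧ ¬x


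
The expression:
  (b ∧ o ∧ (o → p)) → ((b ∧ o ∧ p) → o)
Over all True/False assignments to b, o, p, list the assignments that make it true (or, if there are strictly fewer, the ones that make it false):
is always true.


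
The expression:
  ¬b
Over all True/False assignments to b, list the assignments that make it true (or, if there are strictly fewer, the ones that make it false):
is true only for:
  b=False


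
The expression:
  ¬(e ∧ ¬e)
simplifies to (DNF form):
True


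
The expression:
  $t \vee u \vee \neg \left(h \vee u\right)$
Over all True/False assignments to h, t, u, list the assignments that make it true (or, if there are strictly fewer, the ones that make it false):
is false only for:
  h=True, t=False, u=False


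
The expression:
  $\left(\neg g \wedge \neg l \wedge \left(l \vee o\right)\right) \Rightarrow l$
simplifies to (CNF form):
$g \vee l \vee \neg o$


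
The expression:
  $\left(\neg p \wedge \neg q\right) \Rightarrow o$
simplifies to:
$o \vee p \vee q$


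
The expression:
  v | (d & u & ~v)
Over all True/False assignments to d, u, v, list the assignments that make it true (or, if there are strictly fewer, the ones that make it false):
is false only for:
  d=False, u=False, v=False;
  d=False, u=True, v=False;
  d=True, u=False, v=False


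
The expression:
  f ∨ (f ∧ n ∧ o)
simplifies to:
f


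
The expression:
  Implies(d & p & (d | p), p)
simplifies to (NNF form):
True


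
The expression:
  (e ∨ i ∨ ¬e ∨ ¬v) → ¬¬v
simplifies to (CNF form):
v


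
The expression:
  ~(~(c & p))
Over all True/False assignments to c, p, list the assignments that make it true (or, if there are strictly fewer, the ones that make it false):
is true only for:
  c=True, p=True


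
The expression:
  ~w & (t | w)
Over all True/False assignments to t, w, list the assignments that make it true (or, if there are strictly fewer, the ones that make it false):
is true only for:
  t=True, w=False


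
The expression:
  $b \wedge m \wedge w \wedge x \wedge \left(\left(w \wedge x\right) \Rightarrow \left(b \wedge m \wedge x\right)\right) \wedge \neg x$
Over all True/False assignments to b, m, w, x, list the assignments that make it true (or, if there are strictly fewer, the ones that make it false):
is never true.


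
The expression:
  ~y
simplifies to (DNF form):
~y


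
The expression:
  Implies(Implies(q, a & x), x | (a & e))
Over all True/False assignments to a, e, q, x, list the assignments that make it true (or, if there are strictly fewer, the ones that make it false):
is false only for:
  a=False, e=False, q=False, x=False;
  a=False, e=True, q=False, x=False;
  a=True, e=False, q=False, x=False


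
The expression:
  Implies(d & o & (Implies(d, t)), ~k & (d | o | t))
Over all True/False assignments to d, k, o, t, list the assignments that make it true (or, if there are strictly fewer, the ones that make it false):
is false only for:
  d=True, k=True, o=True, t=True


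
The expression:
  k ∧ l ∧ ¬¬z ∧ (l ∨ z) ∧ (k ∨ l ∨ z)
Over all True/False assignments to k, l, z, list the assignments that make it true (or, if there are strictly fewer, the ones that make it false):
is true only for:
  k=True, l=True, z=True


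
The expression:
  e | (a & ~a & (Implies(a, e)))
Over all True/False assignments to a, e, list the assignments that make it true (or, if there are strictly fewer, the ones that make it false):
is true only for:
  a=False, e=True;
  a=True, e=True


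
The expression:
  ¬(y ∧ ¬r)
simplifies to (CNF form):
r ∨ ¬y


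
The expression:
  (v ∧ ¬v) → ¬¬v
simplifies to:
True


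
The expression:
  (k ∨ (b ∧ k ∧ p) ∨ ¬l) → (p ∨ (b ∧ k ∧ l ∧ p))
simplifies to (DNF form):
p ∨ (l ∧ ¬k)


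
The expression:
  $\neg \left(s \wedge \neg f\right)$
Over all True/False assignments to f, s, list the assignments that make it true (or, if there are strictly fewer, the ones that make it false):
is false only for:
  f=False, s=True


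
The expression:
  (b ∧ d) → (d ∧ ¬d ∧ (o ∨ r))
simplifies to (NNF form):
¬b ∨ ¬d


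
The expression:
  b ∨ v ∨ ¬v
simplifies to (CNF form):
True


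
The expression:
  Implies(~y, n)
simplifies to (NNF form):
n | y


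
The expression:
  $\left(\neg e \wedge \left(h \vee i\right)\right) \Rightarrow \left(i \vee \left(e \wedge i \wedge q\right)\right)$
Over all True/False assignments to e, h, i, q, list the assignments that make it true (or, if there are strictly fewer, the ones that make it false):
is false only for:
  e=False, h=True, i=False, q=False;
  e=False, h=True, i=False, q=True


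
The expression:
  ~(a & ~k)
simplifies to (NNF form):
k | ~a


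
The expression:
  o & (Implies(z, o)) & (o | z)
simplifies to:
o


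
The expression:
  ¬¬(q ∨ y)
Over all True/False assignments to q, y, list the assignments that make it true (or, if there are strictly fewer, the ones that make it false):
is false only for:
  q=False, y=False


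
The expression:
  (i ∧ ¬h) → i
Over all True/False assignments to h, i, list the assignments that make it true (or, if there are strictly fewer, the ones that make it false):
is always true.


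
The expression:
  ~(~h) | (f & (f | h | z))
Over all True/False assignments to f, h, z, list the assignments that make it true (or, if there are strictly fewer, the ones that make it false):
is false only for:
  f=False, h=False, z=False;
  f=False, h=False, z=True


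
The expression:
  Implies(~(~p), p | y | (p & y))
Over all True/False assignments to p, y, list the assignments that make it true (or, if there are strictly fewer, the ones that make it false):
is always true.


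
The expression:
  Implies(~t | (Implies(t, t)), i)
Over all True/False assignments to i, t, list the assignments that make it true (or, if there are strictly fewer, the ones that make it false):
is true only for:
  i=True, t=False;
  i=True, t=True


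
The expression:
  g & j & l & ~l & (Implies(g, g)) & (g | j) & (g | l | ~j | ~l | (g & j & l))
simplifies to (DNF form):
False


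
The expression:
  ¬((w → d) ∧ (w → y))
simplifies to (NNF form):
w ∧ (¬d ∨ ¬y)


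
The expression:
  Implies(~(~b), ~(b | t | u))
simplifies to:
~b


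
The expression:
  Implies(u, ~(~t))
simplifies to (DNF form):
t | ~u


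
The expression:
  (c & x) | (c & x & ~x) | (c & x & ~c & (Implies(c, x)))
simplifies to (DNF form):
c & x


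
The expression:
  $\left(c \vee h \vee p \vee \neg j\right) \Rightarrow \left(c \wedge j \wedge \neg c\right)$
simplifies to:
$j \wedge \neg c \wedge \neg h \wedge \neg p$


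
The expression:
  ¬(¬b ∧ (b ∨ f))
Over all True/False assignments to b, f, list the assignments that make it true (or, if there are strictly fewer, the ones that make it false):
is false only for:
  b=False, f=True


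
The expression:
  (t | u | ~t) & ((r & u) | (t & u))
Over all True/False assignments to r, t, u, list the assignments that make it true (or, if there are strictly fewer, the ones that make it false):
is true only for:
  r=False, t=True, u=True;
  r=True, t=False, u=True;
  r=True, t=True, u=True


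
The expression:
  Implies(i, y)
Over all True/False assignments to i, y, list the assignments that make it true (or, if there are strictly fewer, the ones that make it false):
is false only for:
  i=True, y=False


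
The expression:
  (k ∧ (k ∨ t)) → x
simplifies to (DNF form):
x ∨ ¬k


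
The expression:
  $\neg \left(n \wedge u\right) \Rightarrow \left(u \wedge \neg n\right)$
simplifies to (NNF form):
$u$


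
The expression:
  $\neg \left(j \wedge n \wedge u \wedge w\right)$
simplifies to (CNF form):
$\neg j \vee \neg n \vee \neg u \vee \neg w$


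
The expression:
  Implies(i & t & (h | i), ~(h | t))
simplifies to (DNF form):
~i | ~t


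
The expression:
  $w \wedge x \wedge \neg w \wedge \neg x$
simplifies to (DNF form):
$\text{False}$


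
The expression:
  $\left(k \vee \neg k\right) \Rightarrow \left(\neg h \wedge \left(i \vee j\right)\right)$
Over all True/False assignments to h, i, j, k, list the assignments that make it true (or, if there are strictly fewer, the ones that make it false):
is true only for:
  h=False, i=False, j=True, k=False;
  h=False, i=False, j=True, k=True;
  h=False, i=True, j=False, k=False;
  h=False, i=True, j=False, k=True;
  h=False, i=True, j=True, k=False;
  h=False, i=True, j=True, k=True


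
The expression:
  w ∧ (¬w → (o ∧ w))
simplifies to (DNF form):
w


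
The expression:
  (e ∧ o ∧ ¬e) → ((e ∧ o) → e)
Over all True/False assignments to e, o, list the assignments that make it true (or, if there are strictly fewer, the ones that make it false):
is always true.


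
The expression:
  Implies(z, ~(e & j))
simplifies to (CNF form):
~e | ~j | ~z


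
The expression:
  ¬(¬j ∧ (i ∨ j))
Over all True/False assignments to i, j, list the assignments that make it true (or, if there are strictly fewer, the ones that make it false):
is false only for:
  i=True, j=False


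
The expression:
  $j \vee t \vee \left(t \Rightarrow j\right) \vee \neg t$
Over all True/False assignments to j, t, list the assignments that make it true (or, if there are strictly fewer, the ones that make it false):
is always true.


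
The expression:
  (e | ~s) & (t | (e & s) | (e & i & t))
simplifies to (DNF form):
(e & s) | (t & ~s)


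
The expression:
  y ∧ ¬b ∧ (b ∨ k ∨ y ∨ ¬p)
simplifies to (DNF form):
y ∧ ¬b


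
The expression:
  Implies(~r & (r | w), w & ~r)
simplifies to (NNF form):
True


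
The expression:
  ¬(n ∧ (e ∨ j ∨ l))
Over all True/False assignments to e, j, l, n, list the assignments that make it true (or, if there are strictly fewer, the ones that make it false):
is false only for:
  e=False, j=False, l=True, n=True;
  e=False, j=True, l=False, n=True;
  e=False, j=True, l=True, n=True;
  e=True, j=False, l=False, n=True;
  e=True, j=False, l=True, n=True;
  e=True, j=True, l=False, n=True;
  e=True, j=True, l=True, n=True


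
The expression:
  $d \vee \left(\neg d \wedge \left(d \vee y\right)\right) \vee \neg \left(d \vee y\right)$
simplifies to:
$\text{True}$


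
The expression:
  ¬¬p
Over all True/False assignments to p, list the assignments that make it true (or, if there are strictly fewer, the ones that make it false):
is true only for:
  p=True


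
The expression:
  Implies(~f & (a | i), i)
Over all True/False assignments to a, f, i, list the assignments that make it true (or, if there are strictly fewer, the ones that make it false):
is false only for:
  a=True, f=False, i=False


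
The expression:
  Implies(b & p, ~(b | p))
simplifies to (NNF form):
~b | ~p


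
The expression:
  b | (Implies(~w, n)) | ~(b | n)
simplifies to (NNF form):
True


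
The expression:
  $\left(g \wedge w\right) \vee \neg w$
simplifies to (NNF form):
$g \vee \neg w$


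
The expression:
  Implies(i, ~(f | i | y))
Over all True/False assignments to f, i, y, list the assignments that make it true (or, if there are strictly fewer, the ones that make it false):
is true only for:
  f=False, i=False, y=False;
  f=False, i=False, y=True;
  f=True, i=False, y=False;
  f=True, i=False, y=True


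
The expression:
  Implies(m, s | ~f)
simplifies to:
s | ~f | ~m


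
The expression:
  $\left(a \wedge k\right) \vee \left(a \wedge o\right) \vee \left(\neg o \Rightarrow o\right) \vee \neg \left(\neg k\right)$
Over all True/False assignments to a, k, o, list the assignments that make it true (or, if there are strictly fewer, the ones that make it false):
is false only for:
  a=False, k=False, o=False;
  a=True, k=False, o=False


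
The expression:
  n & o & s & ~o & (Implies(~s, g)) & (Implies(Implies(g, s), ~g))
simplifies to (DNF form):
False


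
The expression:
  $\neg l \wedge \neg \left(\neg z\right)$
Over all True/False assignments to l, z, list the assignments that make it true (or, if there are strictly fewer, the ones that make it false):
is true only for:
  l=False, z=True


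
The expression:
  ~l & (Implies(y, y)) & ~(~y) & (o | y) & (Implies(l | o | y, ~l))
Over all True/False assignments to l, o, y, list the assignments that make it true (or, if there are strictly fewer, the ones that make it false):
is true only for:
  l=False, o=False, y=True;
  l=False, o=True, y=True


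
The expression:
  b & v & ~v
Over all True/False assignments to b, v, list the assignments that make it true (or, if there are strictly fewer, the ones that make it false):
is never true.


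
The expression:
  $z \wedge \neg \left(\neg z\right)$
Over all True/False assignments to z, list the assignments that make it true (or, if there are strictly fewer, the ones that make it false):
is true only for:
  z=True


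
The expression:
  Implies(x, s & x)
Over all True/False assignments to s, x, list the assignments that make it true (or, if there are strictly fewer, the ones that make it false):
is false only for:
  s=False, x=True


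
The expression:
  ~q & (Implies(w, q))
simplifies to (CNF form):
~q & ~w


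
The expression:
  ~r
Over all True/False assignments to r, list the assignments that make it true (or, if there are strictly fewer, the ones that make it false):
is true only for:
  r=False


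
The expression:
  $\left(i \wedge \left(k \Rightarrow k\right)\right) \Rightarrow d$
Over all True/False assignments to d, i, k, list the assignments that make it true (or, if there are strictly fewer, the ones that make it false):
is false only for:
  d=False, i=True, k=False;
  d=False, i=True, k=True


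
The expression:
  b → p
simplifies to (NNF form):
p ∨ ¬b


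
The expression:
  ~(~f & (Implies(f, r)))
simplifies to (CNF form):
f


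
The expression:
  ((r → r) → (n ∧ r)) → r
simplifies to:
True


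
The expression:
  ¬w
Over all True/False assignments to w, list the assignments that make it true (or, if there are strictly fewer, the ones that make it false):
is true only for:
  w=False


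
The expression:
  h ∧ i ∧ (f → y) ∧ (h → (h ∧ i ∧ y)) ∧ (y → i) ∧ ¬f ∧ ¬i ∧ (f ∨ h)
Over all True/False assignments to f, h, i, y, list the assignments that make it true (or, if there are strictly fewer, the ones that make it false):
is never true.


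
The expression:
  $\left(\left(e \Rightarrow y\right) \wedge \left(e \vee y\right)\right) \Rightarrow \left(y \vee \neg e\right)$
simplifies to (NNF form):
$\text{True}$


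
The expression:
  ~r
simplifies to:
~r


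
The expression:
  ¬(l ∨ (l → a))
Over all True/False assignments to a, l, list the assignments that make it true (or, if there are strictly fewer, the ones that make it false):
is never true.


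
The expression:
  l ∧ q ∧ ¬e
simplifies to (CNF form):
l ∧ q ∧ ¬e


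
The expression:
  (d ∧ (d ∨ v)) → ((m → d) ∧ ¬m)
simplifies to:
¬d ∨ ¬m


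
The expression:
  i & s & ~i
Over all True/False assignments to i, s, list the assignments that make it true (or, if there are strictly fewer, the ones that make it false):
is never true.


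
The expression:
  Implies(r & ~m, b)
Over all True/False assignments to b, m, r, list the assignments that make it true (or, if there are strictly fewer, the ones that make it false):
is false only for:
  b=False, m=False, r=True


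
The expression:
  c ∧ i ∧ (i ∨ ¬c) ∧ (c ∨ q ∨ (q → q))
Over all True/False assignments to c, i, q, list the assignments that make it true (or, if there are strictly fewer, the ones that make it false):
is true only for:
  c=True, i=True, q=False;
  c=True, i=True, q=True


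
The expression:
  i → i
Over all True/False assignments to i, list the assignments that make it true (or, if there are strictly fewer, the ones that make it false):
is always true.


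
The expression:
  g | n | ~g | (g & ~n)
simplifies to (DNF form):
True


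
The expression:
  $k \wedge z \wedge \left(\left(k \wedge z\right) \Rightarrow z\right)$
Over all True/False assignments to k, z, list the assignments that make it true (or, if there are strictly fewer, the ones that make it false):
is true only for:
  k=True, z=True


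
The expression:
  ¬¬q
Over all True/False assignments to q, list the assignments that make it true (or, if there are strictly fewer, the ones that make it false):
is true only for:
  q=True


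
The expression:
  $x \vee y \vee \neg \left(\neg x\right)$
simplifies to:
$x \vee y$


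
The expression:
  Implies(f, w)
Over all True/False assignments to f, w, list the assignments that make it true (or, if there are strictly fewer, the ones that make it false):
is false only for:
  f=True, w=False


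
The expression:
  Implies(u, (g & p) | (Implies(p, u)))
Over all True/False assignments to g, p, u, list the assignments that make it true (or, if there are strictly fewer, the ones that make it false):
is always true.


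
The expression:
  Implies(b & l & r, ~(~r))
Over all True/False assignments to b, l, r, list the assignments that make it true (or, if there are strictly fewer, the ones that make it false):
is always true.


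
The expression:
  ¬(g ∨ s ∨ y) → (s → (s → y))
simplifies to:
True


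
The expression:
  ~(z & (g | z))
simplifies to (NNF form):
~z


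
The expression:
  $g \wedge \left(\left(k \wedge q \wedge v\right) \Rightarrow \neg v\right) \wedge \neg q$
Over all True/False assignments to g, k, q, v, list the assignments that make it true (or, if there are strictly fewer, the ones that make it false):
is true only for:
  g=True, k=False, q=False, v=False;
  g=True, k=False, q=False, v=True;
  g=True, k=True, q=False, v=False;
  g=True, k=True, q=False, v=True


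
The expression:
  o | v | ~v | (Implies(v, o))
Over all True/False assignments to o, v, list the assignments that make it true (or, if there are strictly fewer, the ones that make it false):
is always true.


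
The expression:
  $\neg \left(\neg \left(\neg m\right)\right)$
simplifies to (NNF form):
$\neg m$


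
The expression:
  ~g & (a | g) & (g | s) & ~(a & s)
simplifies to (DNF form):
False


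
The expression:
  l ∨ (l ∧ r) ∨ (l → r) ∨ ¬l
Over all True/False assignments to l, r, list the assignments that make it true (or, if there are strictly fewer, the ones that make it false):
is always true.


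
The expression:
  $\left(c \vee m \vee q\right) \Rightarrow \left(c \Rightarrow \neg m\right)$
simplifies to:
$\neg c \vee \neg m$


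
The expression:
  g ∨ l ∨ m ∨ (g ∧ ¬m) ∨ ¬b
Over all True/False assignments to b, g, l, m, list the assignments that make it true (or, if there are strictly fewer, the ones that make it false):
is false only for:
  b=True, g=False, l=False, m=False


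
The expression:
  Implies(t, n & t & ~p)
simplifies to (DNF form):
~t | (n & ~p)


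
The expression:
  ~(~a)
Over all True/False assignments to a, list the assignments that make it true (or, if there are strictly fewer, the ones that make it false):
is true only for:
  a=True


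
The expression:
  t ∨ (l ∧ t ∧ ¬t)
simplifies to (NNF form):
t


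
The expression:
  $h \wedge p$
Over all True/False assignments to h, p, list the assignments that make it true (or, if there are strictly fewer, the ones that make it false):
is true only for:
  h=True, p=True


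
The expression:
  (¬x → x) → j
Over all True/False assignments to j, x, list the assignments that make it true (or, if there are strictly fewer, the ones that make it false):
is false only for:
  j=False, x=True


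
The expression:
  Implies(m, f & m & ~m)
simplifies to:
~m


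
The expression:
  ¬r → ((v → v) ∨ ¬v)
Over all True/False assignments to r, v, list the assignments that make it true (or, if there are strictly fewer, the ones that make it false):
is always true.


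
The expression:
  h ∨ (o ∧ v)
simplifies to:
h ∨ (o ∧ v)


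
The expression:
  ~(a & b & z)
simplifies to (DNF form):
~a | ~b | ~z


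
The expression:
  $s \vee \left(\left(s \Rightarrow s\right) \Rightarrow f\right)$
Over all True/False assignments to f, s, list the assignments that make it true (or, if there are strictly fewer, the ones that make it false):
is false only for:
  f=False, s=False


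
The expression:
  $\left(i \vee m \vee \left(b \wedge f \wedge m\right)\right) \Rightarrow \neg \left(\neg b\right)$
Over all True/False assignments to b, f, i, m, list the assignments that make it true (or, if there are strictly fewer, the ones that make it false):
is false only for:
  b=False, f=False, i=False, m=True;
  b=False, f=False, i=True, m=False;
  b=False, f=False, i=True, m=True;
  b=False, f=True, i=False, m=True;
  b=False, f=True, i=True, m=False;
  b=False, f=True, i=True, m=True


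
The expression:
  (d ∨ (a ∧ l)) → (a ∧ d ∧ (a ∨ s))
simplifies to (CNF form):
(a ∨ ¬d) ∧ (d ∨ ¬a ∨ ¬l)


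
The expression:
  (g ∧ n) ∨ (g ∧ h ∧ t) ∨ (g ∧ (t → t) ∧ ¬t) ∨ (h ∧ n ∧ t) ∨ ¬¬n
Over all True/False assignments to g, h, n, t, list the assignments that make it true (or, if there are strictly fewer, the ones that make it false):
is false only for:
  g=False, h=False, n=False, t=False;
  g=False, h=False, n=False, t=True;
  g=False, h=True, n=False, t=False;
  g=False, h=True, n=False, t=True;
  g=True, h=False, n=False, t=True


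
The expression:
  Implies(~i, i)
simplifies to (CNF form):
i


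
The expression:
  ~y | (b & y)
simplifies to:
b | ~y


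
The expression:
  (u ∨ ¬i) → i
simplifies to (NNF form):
i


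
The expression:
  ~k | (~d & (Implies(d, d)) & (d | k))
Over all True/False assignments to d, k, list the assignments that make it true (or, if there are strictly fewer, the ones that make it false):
is false only for:
  d=True, k=True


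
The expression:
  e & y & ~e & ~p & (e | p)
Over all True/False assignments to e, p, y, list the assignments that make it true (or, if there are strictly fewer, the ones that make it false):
is never true.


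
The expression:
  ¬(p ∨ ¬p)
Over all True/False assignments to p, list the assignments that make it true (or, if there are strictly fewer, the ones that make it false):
is never true.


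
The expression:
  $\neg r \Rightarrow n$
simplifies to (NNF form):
$n \vee r$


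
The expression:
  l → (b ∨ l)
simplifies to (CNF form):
True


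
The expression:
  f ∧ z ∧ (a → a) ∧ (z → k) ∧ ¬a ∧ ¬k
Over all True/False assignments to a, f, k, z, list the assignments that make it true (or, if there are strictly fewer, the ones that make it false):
is never true.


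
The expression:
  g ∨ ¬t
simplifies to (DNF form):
g ∨ ¬t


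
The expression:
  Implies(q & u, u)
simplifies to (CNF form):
True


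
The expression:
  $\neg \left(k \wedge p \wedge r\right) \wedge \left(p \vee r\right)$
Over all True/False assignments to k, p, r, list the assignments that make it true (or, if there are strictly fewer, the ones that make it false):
is false only for:
  k=False, p=False, r=False;
  k=True, p=False, r=False;
  k=True, p=True, r=True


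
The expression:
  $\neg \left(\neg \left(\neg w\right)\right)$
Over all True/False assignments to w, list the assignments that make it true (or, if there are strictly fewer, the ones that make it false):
is true only for:
  w=False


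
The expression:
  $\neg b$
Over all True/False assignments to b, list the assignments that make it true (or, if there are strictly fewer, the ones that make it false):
is true only for:
  b=False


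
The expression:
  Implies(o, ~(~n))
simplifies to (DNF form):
n | ~o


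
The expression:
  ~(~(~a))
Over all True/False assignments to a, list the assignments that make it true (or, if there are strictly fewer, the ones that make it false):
is true only for:
  a=False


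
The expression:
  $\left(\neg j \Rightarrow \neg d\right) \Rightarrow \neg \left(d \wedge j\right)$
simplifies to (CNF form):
$\neg d \vee \neg j$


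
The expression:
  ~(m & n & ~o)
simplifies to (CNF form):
o | ~m | ~n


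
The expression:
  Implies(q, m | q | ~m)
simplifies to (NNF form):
True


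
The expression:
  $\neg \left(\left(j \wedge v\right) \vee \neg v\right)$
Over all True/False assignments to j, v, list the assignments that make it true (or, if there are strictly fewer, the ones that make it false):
is true only for:
  j=False, v=True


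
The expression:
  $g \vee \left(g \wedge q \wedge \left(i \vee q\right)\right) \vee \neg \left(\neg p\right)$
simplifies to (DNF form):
$g \vee p$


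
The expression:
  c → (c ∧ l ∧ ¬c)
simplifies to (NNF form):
¬c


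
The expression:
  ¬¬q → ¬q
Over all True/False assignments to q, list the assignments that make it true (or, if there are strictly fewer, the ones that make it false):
is true only for:
  q=False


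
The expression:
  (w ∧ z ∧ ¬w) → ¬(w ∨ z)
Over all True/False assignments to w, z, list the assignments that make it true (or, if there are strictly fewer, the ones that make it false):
is always true.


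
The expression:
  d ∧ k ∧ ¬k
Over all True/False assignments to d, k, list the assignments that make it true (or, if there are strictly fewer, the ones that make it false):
is never true.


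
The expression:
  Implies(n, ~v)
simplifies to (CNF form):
~n | ~v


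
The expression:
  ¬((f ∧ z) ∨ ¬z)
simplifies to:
z ∧ ¬f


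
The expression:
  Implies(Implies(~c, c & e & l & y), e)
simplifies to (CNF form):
e | ~c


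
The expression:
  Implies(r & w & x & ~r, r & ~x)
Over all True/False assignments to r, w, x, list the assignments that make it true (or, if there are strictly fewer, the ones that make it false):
is always true.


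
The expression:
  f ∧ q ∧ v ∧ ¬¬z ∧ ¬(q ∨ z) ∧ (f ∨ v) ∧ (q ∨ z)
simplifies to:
False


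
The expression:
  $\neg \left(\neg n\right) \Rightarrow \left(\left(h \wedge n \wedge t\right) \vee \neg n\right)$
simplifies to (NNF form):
$\left(h \wedge t\right) \vee \neg n$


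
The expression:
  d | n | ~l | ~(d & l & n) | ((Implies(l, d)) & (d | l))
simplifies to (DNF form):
True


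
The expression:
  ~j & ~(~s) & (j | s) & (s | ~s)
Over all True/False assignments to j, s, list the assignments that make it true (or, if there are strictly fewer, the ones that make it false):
is true only for:
  j=False, s=True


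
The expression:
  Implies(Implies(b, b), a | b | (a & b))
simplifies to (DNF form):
a | b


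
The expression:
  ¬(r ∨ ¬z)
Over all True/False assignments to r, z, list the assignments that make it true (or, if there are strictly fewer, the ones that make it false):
is true only for:
  r=False, z=True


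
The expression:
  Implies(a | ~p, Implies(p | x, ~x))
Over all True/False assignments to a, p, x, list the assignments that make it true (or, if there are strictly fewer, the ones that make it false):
is false only for:
  a=False, p=False, x=True;
  a=True, p=False, x=True;
  a=True, p=True, x=True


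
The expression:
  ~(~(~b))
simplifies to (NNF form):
~b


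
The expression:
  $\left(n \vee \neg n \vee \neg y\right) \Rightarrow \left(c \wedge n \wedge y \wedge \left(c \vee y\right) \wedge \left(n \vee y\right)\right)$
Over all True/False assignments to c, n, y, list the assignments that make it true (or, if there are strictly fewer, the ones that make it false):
is true only for:
  c=True, n=True, y=True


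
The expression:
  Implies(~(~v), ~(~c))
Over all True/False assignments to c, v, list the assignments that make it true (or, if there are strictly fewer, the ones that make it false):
is false only for:
  c=False, v=True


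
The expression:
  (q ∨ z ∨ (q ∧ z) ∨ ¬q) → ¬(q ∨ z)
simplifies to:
¬q ∧ ¬z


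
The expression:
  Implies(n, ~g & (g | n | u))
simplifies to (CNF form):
~g | ~n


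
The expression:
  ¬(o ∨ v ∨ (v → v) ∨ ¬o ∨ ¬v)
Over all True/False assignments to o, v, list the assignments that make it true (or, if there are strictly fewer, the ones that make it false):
is never true.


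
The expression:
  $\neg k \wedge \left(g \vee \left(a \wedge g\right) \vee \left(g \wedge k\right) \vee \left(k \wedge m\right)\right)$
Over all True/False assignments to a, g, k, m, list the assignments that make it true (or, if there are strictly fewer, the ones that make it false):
is true only for:
  a=False, g=True, k=False, m=False;
  a=False, g=True, k=False, m=True;
  a=True, g=True, k=False, m=False;
  a=True, g=True, k=False, m=True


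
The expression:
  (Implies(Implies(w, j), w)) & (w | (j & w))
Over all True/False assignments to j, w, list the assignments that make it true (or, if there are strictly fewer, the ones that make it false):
is true only for:
  j=False, w=True;
  j=True, w=True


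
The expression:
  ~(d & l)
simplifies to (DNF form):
~d | ~l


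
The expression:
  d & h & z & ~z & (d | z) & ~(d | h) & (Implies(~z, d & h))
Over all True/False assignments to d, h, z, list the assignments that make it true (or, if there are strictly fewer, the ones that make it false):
is never true.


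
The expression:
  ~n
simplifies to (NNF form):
~n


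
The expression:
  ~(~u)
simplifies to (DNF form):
u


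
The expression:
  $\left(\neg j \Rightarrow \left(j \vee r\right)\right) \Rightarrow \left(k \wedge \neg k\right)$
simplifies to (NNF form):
$\neg j \wedge \neg r$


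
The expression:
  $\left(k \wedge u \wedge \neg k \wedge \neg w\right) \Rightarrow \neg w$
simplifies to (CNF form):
$\text{True}$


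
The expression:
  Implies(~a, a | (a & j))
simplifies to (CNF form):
a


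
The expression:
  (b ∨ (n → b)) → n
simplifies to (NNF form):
n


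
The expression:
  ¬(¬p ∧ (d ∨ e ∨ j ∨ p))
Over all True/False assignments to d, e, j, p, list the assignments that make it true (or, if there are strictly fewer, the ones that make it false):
is false only for:
  d=False, e=False, j=True, p=False;
  d=False, e=True, j=False, p=False;
  d=False, e=True, j=True, p=False;
  d=True, e=False, j=False, p=False;
  d=True, e=False, j=True, p=False;
  d=True, e=True, j=False, p=False;
  d=True, e=True, j=True, p=False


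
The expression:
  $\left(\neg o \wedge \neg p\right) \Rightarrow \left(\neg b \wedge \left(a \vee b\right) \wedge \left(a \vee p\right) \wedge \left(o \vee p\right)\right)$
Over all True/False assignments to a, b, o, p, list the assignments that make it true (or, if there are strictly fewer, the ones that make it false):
is false only for:
  a=False, b=False, o=False, p=False;
  a=False, b=True, o=False, p=False;
  a=True, b=False, o=False, p=False;
  a=True, b=True, o=False, p=False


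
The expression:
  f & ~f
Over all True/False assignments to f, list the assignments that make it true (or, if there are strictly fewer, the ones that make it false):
is never true.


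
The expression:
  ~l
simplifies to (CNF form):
~l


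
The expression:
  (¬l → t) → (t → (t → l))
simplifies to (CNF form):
l ∨ ¬t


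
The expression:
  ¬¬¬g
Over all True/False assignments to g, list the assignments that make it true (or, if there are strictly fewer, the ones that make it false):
is true only for:
  g=False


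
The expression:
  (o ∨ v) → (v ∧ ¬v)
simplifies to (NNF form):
¬o ∧ ¬v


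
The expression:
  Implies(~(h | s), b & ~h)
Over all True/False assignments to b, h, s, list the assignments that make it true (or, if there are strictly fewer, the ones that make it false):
is false only for:
  b=False, h=False, s=False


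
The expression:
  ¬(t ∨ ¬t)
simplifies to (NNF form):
False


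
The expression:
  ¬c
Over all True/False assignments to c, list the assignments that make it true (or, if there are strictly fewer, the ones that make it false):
is true only for:
  c=False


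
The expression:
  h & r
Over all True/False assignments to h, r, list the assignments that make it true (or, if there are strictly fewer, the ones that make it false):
is true only for:
  h=True, r=True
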